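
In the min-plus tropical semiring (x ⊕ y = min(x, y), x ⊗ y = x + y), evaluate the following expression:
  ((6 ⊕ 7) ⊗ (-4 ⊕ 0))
((6 ⊕ 7) ⊗ (-4 ⊕ 0)) = 2

Expand innermost to outermost. Recall ⊕ takes the minimum of its arguments and ⊗ takes their sum. Working out the expression ((6 ⊕ 7) ⊗ (-4 ⊕ 0)) gives 2.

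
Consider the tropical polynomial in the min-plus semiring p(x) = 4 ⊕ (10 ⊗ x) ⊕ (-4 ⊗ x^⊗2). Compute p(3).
p(3) = 2

A tropical monomial a ⊗ x^⊗i evaluates to a + i · x. Evaluating each term at x = 3:
  Term 0 contributes 4 + 0 · 3 = 4
  Term 1 contributes 10 + 1 · 3 = 13
  Term 2 contributes -4 + 2 · 3 = 2
p(3) = ⊕ of these = min[4, 13, 2] = 2.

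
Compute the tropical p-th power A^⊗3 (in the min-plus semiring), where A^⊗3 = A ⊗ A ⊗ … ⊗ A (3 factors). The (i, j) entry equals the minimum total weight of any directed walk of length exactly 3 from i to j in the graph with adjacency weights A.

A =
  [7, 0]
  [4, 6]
A^⊗3 =
  [10, 4]
  [8, 10]

Each entry (A^⊗3)_ij equals the minimum over all length-3 walks i = v_0 → v_1 → … → v_3 = j of Σ_t A[v_t][v_{t+1}]. For example, for (i, j) = (0, 1) we minimise over 4 possible intermediate vertex sequences; the minimum is 4, attained along the walk 0 → 1 → 0 → 1.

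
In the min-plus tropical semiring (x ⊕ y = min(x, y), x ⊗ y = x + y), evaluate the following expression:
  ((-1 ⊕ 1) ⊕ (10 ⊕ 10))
((-1 ⊕ 1) ⊕ (10 ⊕ 10)) = -1

Expand innermost to outermost. Recall ⊕ takes the minimum of its arguments and ⊗ takes their sum. Working out the expression ((-1 ⊕ 1) ⊕ (10 ⊕ 10)) gives -1.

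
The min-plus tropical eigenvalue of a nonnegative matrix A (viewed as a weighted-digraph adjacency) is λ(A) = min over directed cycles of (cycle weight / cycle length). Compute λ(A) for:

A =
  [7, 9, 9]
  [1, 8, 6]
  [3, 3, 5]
λ(A) = 13/3

Enumerate directed cycles and compute their means (weight / length). Sample:
  cycle 0 → 0: weight = 7, length = 1, mean = 7/1 ≈ 7.000
  cycle 1 → 1: weight = 8, length = 1, mean = 8/1 ≈ 8.000
  cycle 2 → 2: weight = 5, length = 1, mean = 5/1 ≈ 5.000
  cycle 0 → 1 → 0: weight = 10, length = 2, mean = 10/2 ≈ 5.000
  cycle 0 → 2 → 0: weight = 12, length = 2, mean = 12/2 ≈ 6.000
  cycle 1 → 0 → 1: weight = 10, length = 2, mean = 10/2 ≈ 5.000
Minimum mean = 4.333, attained e.g. along the cycle 0 → 2 → 1 → 0 with weight 13 and length 3. So λ(A) = 13/3 = 13/3.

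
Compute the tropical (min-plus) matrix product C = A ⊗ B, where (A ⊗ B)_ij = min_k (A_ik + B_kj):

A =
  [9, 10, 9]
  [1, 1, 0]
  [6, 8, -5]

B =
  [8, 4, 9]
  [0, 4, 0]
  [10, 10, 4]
A ⊗ B =
  [10, 13, 10]
  [1, 5, 1]
  [5, 5, -1]

Apply the min-plus product entry-by-entry:
  C[0][0] = min over k of (A[0][0] + B[0][0] = 9 + 8 = 17, A[0][1] + B[1][0] = 10 + 0 = 10, A[0][2] + B[2][0] = 9 + 10 = 19) = 10 (attained at k = 1)
  C[0][1] = min over k of (A[0][0] + B[0][1] = 9 + 4 = 13, A[0][1] + B[1][1] = 10 + 4 = 14, A[0][2] + B[2][1] = 9 + 10 = 19) = 13 (attained at k = 0)
  C[0][2] = min over k of (A[0][0] + B[0][2] = 9 + 9 = 18, A[0][1] + B[1][2] = 10 + 0 = 10, A[0][2] + B[2][2] = 9 + 4 = 13) = 10 (attained at k = 1)
  C[1][0] = min over k of (A[1][0] + B[0][0] = 1 + 8 = 9, A[1][1] + B[1][0] = 1 + 0 = 1, A[1][2] + B[2][0] = 0 + 10 = 10) = 1 (attained at k = 1)
  C[1][1] = min over k of (A[1][0] + B[0][1] = 1 + 4 = 5, A[1][1] + B[1][1] = 1 + 4 = 5, A[1][2] + B[2][1] = 0 + 10 = 10) = 5 (attained at k = 0)
  C[1][2] = min over k of (A[1][0] + B[0][2] = 1 + 9 = 10, A[1][1] + B[1][2] = 1 + 0 = 1, A[1][2] + B[2][2] = 0 + 4 = 4) = 1 (attained at k = 1)
  C[2][0] = min over k of (A[2][0] + B[0][0] = 6 + 8 = 14, A[2][1] + B[1][0] = 8 + 0 = 8, A[2][2] + B[2][0] = -5 + 10 = 5) = 5 (attained at k = 2)
  C[2][1] = min over k of (A[2][0] + B[0][1] = 6 + 4 = 10, A[2][1] + B[1][1] = 8 + 4 = 12, A[2][2] + B[2][1] = -5 + 10 = 5) = 5 (attained at k = 2)
  C[2][2] = min over k of (A[2][0] + B[0][2] = 6 + 9 = 15, A[2][1] + B[1][2] = 8 + 0 = 8, A[2][2] + B[2][2] = -5 + 4 = -1) = -1 (attained at k = 2)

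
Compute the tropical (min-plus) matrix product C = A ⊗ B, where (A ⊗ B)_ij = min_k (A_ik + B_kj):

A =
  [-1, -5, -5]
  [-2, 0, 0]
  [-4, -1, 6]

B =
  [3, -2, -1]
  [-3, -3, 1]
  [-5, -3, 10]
A ⊗ B =
  [-10, -8, -4]
  [-5, -4, -3]
  [-4, -6, -5]

Apply the min-plus product entry-by-entry:
  C[0][0] = min over k of (A[0][0] + B[0][0] = -1 + 3 = 2, A[0][1] + B[1][0] = -5 + -3 = -8, A[0][2] + B[2][0] = -5 + -5 = -10) = -10 (attained at k = 2)
  C[0][1] = min over k of (A[0][0] + B[0][1] = -1 + -2 = -3, A[0][1] + B[1][1] = -5 + -3 = -8, A[0][2] + B[2][1] = -5 + -3 = -8) = -8 (attained at k = 1)
  C[0][2] = min over k of (A[0][0] + B[0][2] = -1 + -1 = -2, A[0][1] + B[1][2] = -5 + 1 = -4, A[0][2] + B[2][2] = -5 + 10 = 5) = -4 (attained at k = 1)
  C[1][0] = min over k of (A[1][0] + B[0][0] = -2 + 3 = 1, A[1][1] + B[1][0] = 0 + -3 = -3, A[1][2] + B[2][0] = 0 + -5 = -5) = -5 (attained at k = 2)
  C[1][1] = min over k of (A[1][0] + B[0][1] = -2 + -2 = -4, A[1][1] + B[1][1] = 0 + -3 = -3, A[1][2] + B[2][1] = 0 + -3 = -3) = -4 (attained at k = 0)
  C[1][2] = min over k of (A[1][0] + B[0][2] = -2 + -1 = -3, A[1][1] + B[1][2] = 0 + 1 = 1, A[1][2] + B[2][2] = 0 + 10 = 10) = -3 (attained at k = 0)
  C[2][0] = min over k of (A[2][0] + B[0][0] = -4 + 3 = -1, A[2][1] + B[1][0] = -1 + -3 = -4, A[2][2] + B[2][0] = 6 + -5 = 1) = -4 (attained at k = 1)
  C[2][1] = min over k of (A[2][0] + B[0][1] = -4 + -2 = -6, A[2][1] + B[1][1] = -1 + -3 = -4, A[2][2] + B[2][1] = 6 + -3 = 3) = -6 (attained at k = 0)
  C[2][2] = min over k of (A[2][0] + B[0][2] = -4 + -1 = -5, A[2][1] + B[1][2] = -1 + 1 = 0, A[2][2] + B[2][2] = 6 + 10 = 16) = -5 (attained at k = 0)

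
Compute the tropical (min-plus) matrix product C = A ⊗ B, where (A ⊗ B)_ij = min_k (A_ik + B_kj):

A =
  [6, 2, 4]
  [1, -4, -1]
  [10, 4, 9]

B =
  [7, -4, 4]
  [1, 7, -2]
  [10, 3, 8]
A ⊗ B =
  [3, 2, 0]
  [-3, -3, -6]
  [5, 6, 2]

Apply the min-plus product entry-by-entry:
  C[0][0] = min over k of (A[0][0] + B[0][0] = 6 + 7 = 13, A[0][1] + B[1][0] = 2 + 1 = 3, A[0][2] + B[2][0] = 4 + 10 = 14) = 3 (attained at k = 1)
  C[0][1] = min over k of (A[0][0] + B[0][1] = 6 + -4 = 2, A[0][1] + B[1][1] = 2 + 7 = 9, A[0][2] + B[2][1] = 4 + 3 = 7) = 2 (attained at k = 0)
  C[0][2] = min over k of (A[0][0] + B[0][2] = 6 + 4 = 10, A[0][1] + B[1][2] = 2 + -2 = 0, A[0][2] + B[2][2] = 4 + 8 = 12) = 0 (attained at k = 1)
  C[1][0] = min over k of (A[1][0] + B[0][0] = 1 + 7 = 8, A[1][1] + B[1][0] = -4 + 1 = -3, A[1][2] + B[2][0] = -1 + 10 = 9) = -3 (attained at k = 1)
  C[1][1] = min over k of (A[1][0] + B[0][1] = 1 + -4 = -3, A[1][1] + B[1][1] = -4 + 7 = 3, A[1][2] + B[2][1] = -1 + 3 = 2) = -3 (attained at k = 0)
  C[1][2] = min over k of (A[1][0] + B[0][2] = 1 + 4 = 5, A[1][1] + B[1][2] = -4 + -2 = -6, A[1][2] + B[2][2] = -1 + 8 = 7) = -6 (attained at k = 1)
  C[2][0] = min over k of (A[2][0] + B[0][0] = 10 + 7 = 17, A[2][1] + B[1][0] = 4 + 1 = 5, A[2][2] + B[2][0] = 9 + 10 = 19) = 5 (attained at k = 1)
  C[2][1] = min over k of (A[2][0] + B[0][1] = 10 + -4 = 6, A[2][1] + B[1][1] = 4 + 7 = 11, A[2][2] + B[2][1] = 9 + 3 = 12) = 6 (attained at k = 0)
  C[2][2] = min over k of (A[2][0] + B[0][2] = 10 + 4 = 14, A[2][1] + B[1][2] = 4 + -2 = 2, A[2][2] + B[2][2] = 9 + 8 = 17) = 2 (attained at k = 1)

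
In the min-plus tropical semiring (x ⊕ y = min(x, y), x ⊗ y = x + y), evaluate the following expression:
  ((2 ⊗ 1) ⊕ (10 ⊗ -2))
((2 ⊗ 1) ⊕ (10 ⊗ -2)) = 3

Expand innermost to outermost. Recall ⊕ takes the minimum of its arguments and ⊗ takes their sum. Working out the expression ((2 ⊗ 1) ⊕ (10 ⊗ -2)) gives 3.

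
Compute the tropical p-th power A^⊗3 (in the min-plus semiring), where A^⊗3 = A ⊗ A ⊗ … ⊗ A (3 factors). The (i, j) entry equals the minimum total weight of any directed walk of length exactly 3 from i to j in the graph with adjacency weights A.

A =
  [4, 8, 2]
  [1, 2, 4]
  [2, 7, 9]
A^⊗3 =
  [8, 11, 6]
  [5, 6, 5]
  [6, 11, 8]

Each entry (A^⊗3)_ij equals the minimum over all length-3 walks i = v_0 → v_1 → … → v_3 = j of Σ_t A[v_t][v_{t+1}]. For example, for (i, j) = (0, 2) we minimise over 9 possible intermediate vertex sequences; the minimum is 6, attained along the walk 0 → 2 → 0 → 2.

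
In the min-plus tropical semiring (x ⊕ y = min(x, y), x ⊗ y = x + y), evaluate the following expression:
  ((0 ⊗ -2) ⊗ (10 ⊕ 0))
((0 ⊗ -2) ⊗ (10 ⊕ 0)) = -2

Expand innermost to outermost. Recall ⊕ takes the minimum of its arguments and ⊗ takes their sum. Working out the expression ((0 ⊗ -2) ⊗ (10 ⊕ 0)) gives -2.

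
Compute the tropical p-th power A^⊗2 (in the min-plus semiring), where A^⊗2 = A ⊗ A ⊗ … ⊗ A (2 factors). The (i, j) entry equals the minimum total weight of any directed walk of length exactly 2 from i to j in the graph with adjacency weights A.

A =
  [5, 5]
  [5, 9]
A^⊗2 =
  [10, 10]
  [10, 10]

Each entry (A^⊗2)_ij equals the minimum over all length-2 walks i = v_0 → v_1 → … → v_2 = j of Σ_t A[v_t][v_{t+1}]. For example, for (i, j) = (0, 1) we minimise over 2 possible intermediate vertex sequences; the minimum is 10, attained along the walk 0 → 0 → 1.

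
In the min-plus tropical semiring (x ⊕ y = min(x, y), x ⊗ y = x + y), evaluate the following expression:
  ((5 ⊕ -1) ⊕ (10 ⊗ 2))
((5 ⊕ -1) ⊕ (10 ⊗ 2)) = -1

Expand innermost to outermost. Recall ⊕ takes the minimum of its arguments and ⊗ takes their sum. Working out the expression ((5 ⊕ -1) ⊕ (10 ⊗ 2)) gives -1.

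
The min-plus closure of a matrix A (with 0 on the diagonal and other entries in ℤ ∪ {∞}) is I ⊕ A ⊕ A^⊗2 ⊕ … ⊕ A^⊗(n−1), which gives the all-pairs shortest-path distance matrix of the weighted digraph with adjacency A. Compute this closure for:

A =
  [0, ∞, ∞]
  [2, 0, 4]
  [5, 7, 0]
Closure =
  [0, ∞, ∞]
  [2, 0, 4]
  [5, 7, 0]

This is the Floyd-Warshall all-pairs shortest-path computation. For each intermediate vertex k = 0, 1, …, 2, update dist[i][j] ← min(dist[i][j], dist[i][k] + dist[k][j]). The final matrix gives, for each (i, j), the minimum total weight of any directed path from i to j (possibly empty when i = j).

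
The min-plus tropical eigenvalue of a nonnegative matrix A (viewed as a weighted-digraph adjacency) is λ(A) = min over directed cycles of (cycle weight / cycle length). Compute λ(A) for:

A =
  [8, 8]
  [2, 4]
λ(A) = 4

Enumerate directed cycles and compute their means (weight / length). Sample:
  cycle 0 → 0: weight = 8, length = 1, mean = 8/1 ≈ 8.000
  cycle 1 → 1: weight = 4, length = 1, mean = 4/1 ≈ 4.000
  cycle 0 → 1 → 0: weight = 10, length = 2, mean = 10/2 ≈ 5.000
  cycle 1 → 0 → 1: weight = 10, length = 2, mean = 10/2 ≈ 5.000
Minimum mean = 4.000, attained e.g. along the cycle 1 → 1 with weight 4 and length 1. So λ(A) = 4/1 = 4.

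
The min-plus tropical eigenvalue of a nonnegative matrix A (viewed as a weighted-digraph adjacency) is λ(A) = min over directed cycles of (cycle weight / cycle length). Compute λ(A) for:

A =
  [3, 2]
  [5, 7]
λ(A) = 3

Enumerate directed cycles and compute their means (weight / length). Sample:
  cycle 0 → 0: weight = 3, length = 1, mean = 3/1 ≈ 3.000
  cycle 1 → 1: weight = 7, length = 1, mean = 7/1 ≈ 7.000
  cycle 0 → 1 → 0: weight = 7, length = 2, mean = 7/2 ≈ 3.500
  cycle 1 → 0 → 1: weight = 7, length = 2, mean = 7/2 ≈ 3.500
Minimum mean = 3.000, attained e.g. along the cycle 0 → 0 with weight 3 and length 1. So λ(A) = 3/1 = 3.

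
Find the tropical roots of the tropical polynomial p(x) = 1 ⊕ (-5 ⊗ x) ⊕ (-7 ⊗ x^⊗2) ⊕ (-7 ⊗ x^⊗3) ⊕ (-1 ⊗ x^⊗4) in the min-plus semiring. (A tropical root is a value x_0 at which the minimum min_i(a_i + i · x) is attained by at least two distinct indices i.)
Roots: {-6, 0, 2, 6}

Each tropical root is a break point of the lower envelope of the lines y = a_i + i · x (there are 5 lines, with slopes 0, 1, ..., 4). Only the lines that attain the minimum somewhere contribute to roots; other lines are dominated. Here the surviving (envelope) indices are i = 4, i = 3, i = 2, i = 1, i = 0.
Intersections between consecutive envelope lines give the roots: for adjacent envelope indices i < j the intersection is x = (a_i − a_j) / (j − i). Reading off the sorted break points: {-6, 0, 2, 6}.
Verification: at each break x_0, at least two indices attain the minimum of min_i(a_i + i · x_0).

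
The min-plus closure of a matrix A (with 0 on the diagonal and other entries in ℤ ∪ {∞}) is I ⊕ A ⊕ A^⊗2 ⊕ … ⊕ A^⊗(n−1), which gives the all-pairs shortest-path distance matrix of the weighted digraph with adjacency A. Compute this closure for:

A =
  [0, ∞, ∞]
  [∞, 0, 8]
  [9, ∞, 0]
Closure =
  [0, ∞, ∞]
  [17, 0, 8]
  [9, ∞, 0]

This is the Floyd-Warshall all-pairs shortest-path computation. For each intermediate vertex k = 0, 1, …, 2, update dist[i][j] ← min(dist[i][j], dist[i][k] + dist[k][j]). The final matrix gives, for each (i, j), the minimum total weight of any directed path from i to j (possibly empty when i = j).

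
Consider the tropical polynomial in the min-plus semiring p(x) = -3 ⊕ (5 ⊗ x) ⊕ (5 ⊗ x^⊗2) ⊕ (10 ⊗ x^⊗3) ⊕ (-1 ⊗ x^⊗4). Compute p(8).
p(8) = -3

A tropical monomial a ⊗ x^⊗i evaluates to a + i · x. Evaluating each term at x = 8:
  Term 0 contributes -3 + 0 · 8 = -3
  Term 1 contributes 5 + 1 · 8 = 13
  Term 2 contributes 5 + 2 · 8 = 21
  Term 3 contributes 10 + 3 · 8 = 34
  Term 4 contributes -1 + 4 · 8 = 31
p(8) = ⊕ of these = min[-3, 13, 21, 34, 31] = -3.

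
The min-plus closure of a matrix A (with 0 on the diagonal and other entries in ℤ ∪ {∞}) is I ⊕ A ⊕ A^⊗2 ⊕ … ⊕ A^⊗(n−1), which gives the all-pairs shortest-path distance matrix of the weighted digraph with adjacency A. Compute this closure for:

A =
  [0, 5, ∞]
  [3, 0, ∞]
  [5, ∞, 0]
Closure =
  [0, 5, ∞]
  [3, 0, ∞]
  [5, 10, 0]

This is the Floyd-Warshall all-pairs shortest-path computation. For each intermediate vertex k = 0, 1, …, 2, update dist[i][j] ← min(dist[i][j], dist[i][k] + dist[k][j]). The final matrix gives, for each (i, j), the minimum total weight of any directed path from i to j (possibly empty when i = j).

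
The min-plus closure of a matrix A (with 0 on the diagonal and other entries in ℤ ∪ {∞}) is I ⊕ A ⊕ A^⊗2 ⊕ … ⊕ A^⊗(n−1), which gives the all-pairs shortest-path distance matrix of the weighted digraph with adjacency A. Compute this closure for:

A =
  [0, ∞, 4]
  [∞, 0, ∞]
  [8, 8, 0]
Closure =
  [0, 12, 4]
  [∞, 0, ∞]
  [8, 8, 0]

This is the Floyd-Warshall all-pairs shortest-path computation. For each intermediate vertex k = 0, 1, …, 2, update dist[i][j] ← min(dist[i][j], dist[i][k] + dist[k][j]). The final matrix gives, for each (i, j), the minimum total weight of any directed path from i to j (possibly empty when i = j).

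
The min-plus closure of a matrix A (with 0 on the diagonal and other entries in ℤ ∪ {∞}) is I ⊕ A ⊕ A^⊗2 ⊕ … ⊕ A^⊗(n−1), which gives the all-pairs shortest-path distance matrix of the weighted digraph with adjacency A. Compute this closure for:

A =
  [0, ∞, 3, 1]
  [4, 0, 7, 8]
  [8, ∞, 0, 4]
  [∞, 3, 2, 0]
Closure =
  [0, 4, 3, 1]
  [4, 0, 7, 5]
  [8, 7, 0, 4]
  [7, 3, 2, 0]

This is the Floyd-Warshall all-pairs shortest-path computation. For each intermediate vertex k = 0, 1, …, 3, update dist[i][j] ← min(dist[i][j], dist[i][k] + dist[k][j]). The final matrix gives, for each (i, j), the minimum total weight of any directed path from i to j (possibly empty when i = j).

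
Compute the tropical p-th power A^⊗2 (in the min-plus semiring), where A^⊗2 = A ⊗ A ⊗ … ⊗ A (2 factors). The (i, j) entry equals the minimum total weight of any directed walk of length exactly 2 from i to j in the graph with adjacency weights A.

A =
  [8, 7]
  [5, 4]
A^⊗2 =
  [12, 11]
  [9, 8]

Each entry (A^⊗2)_ij equals the minimum over all length-2 walks i = v_0 → v_1 → … → v_2 = j of Σ_t A[v_t][v_{t+1}]. For example, for (i, j) = (0, 1) we minimise over 2 possible intermediate vertex sequences; the minimum is 11, attained along the walk 0 → 1 → 1.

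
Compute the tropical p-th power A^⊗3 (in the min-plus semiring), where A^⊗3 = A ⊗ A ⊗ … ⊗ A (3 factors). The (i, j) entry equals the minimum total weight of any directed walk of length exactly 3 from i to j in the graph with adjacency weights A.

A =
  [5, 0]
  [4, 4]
A^⊗3 =
  [8, 4]
  [8, 8]

Each entry (A^⊗3)_ij equals the minimum over all length-3 walks i = v_0 → v_1 → … → v_3 = j of Σ_t A[v_t][v_{t+1}]. For example, for (i, j) = (0, 1) we minimise over 4 possible intermediate vertex sequences; the minimum is 4, attained along the walk 0 → 1 → 0 → 1.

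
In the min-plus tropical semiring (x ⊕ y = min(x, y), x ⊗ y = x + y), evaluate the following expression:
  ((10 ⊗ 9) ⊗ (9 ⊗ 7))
((10 ⊗ 9) ⊗ (9 ⊗ 7)) = 35

Expand innermost to outermost. Recall ⊕ takes the minimum of its arguments and ⊗ takes their sum. Working out the expression ((10 ⊗ 9) ⊗ (9 ⊗ 7)) gives 35.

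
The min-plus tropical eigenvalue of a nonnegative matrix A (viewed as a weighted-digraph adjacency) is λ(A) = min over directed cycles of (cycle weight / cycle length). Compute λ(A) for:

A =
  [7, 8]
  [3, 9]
λ(A) = 11/2

Enumerate directed cycles and compute their means (weight / length). Sample:
  cycle 0 → 0: weight = 7, length = 1, mean = 7/1 ≈ 7.000
  cycle 1 → 1: weight = 9, length = 1, mean = 9/1 ≈ 9.000
  cycle 0 → 1 → 0: weight = 11, length = 2, mean = 11/2 ≈ 5.500
  cycle 1 → 0 → 1: weight = 11, length = 2, mean = 11/2 ≈ 5.500
Minimum mean = 5.500, attained e.g. along the cycle 0 → 1 → 0 with weight 11 and length 2. So λ(A) = 11/2 = 11/2.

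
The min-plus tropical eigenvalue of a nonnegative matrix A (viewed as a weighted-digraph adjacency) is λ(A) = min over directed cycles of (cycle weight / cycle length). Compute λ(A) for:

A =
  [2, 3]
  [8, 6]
λ(A) = 2

Enumerate directed cycles and compute their means (weight / length). Sample:
  cycle 0 → 0: weight = 2, length = 1, mean = 2/1 ≈ 2.000
  cycle 1 → 1: weight = 6, length = 1, mean = 6/1 ≈ 6.000
  cycle 0 → 1 → 0: weight = 11, length = 2, mean = 11/2 ≈ 5.500
  cycle 1 → 0 → 1: weight = 11, length = 2, mean = 11/2 ≈ 5.500
Minimum mean = 2.000, attained e.g. along the cycle 0 → 0 with weight 2 and length 1. So λ(A) = 2/1 = 2.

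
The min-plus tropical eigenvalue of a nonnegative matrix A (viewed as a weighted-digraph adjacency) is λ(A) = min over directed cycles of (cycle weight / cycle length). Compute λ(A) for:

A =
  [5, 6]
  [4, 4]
λ(A) = 4

Enumerate directed cycles and compute their means (weight / length). Sample:
  cycle 0 → 0: weight = 5, length = 1, mean = 5/1 ≈ 5.000
  cycle 1 → 1: weight = 4, length = 1, mean = 4/1 ≈ 4.000
  cycle 0 → 1 → 0: weight = 10, length = 2, mean = 10/2 ≈ 5.000
  cycle 1 → 0 → 1: weight = 10, length = 2, mean = 10/2 ≈ 5.000
Minimum mean = 4.000, attained e.g. along the cycle 1 → 1 with weight 4 and length 1. So λ(A) = 4/1 = 4.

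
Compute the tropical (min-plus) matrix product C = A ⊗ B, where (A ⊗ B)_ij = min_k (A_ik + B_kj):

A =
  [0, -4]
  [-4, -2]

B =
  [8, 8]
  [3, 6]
A ⊗ B =
  [-1, 2]
  [1, 4]

Apply the min-plus product entry-by-entry:
  C[0][0] = min over k of (A[0][0] + B[0][0] = 0 + 8 = 8, A[0][1] + B[1][0] = -4 + 3 = -1) = -1 (attained at k = 1)
  C[0][1] = min over k of (A[0][0] + B[0][1] = 0 + 8 = 8, A[0][1] + B[1][1] = -4 + 6 = 2) = 2 (attained at k = 1)
  C[1][0] = min over k of (A[1][0] + B[0][0] = -4 + 8 = 4, A[1][1] + B[1][0] = -2 + 3 = 1) = 1 (attained at k = 1)
  C[1][1] = min over k of (A[1][0] + B[0][1] = -4 + 8 = 4, A[1][1] + B[1][1] = -2 + 6 = 4) = 4 (attained at k = 0)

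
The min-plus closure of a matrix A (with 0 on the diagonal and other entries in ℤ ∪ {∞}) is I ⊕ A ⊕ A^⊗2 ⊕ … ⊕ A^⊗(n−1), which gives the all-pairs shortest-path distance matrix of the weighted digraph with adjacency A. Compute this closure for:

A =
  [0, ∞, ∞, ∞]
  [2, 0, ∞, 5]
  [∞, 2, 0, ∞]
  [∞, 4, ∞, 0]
Closure =
  [0, ∞, ∞, ∞]
  [2, 0, ∞, 5]
  [4, 2, 0, 7]
  [6, 4, ∞, 0]

This is the Floyd-Warshall all-pairs shortest-path computation. For each intermediate vertex k = 0, 1, …, 3, update dist[i][j] ← min(dist[i][j], dist[i][k] + dist[k][j]). The final matrix gives, for each (i, j), the minimum total weight of any directed path from i to j (possibly empty when i = j).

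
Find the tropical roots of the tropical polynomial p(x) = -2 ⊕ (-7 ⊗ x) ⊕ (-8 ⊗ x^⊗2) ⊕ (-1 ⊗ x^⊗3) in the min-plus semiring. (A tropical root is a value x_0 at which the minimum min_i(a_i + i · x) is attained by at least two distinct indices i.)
Roots: {-7, 1, 5}

Each tropical root is a break point of the lower envelope of the lines y = a_i + i · x (there are 4 lines, with slopes 0, 1, ..., 3). Only the lines that attain the minimum somewhere contribute to roots; other lines are dominated. Here the surviving (envelope) indices are i = 3, i = 2, i = 1, i = 0.
Intersections between consecutive envelope lines give the roots: for adjacent envelope indices i < j the intersection is x = (a_i − a_j) / (j − i). Reading off the sorted break points: {-7, 1, 5}.
Verification: at each break x_0, at least two indices attain the minimum of min_i(a_i + i · x_0).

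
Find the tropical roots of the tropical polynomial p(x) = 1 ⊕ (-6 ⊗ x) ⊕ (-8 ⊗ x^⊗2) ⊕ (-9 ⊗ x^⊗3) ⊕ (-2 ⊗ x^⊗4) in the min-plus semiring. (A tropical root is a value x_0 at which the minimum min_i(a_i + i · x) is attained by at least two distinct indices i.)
Roots: {-7, 1, 2, 7}

Each tropical root is a break point of the lower envelope of the lines y = a_i + i · x (there are 5 lines, with slopes 0, 1, ..., 4). Only the lines that attain the minimum somewhere contribute to roots; other lines are dominated. Here the surviving (envelope) indices are i = 4, i = 3, i = 2, i = 1, i = 0.
Intersections between consecutive envelope lines give the roots: for adjacent envelope indices i < j the intersection is x = (a_i − a_j) / (j − i). Reading off the sorted break points: {-7, 1, 2, 7}.
Verification: at each break x_0, at least two indices attain the minimum of min_i(a_i + i · x_0).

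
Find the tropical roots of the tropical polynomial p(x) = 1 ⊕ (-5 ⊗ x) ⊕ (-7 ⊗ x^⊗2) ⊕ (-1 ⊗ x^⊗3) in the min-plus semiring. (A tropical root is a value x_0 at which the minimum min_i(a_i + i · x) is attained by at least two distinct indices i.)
Roots: {-6, 2, 6}

Each tropical root is a break point of the lower envelope of the lines y = a_i + i · x (there are 4 lines, with slopes 0, 1, ..., 3). Only the lines that attain the minimum somewhere contribute to roots; other lines are dominated. Here the surviving (envelope) indices are i = 3, i = 2, i = 1, i = 0.
Intersections between consecutive envelope lines give the roots: for adjacent envelope indices i < j the intersection is x = (a_i − a_j) / (j − i). Reading off the sorted break points: {-6, 2, 6}.
Verification: at each break x_0, at least two indices attain the minimum of min_i(a_i + i · x_0).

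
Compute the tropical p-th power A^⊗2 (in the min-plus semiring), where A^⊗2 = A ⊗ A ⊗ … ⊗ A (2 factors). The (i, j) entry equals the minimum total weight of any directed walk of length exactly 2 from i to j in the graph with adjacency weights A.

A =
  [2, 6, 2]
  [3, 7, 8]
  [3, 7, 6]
A^⊗2 =
  [4, 8, 4]
  [5, 9, 5]
  [5, 9, 5]

Each entry (A^⊗2)_ij equals the minimum over all length-2 walks i = v_0 → v_1 → … → v_2 = j of Σ_t A[v_t][v_{t+1}]. For example, for (i, j) = (0, 2) we minimise over 3 possible intermediate vertex sequences; the minimum is 4, attained along the walk 0 → 0 → 2.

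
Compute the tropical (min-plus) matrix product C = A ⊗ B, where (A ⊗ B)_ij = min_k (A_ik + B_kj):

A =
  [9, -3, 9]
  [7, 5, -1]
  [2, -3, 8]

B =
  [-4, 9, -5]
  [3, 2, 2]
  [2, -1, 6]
A ⊗ B =
  [0, -1, -1]
  [1, -2, 2]
  [-2, -1, -3]

Apply the min-plus product entry-by-entry:
  C[0][0] = min over k of (A[0][0] + B[0][0] = 9 + -4 = 5, A[0][1] + B[1][0] = -3 + 3 = 0, A[0][2] + B[2][0] = 9 + 2 = 11) = 0 (attained at k = 1)
  C[0][1] = min over k of (A[0][0] + B[0][1] = 9 + 9 = 18, A[0][1] + B[1][1] = -3 + 2 = -1, A[0][2] + B[2][1] = 9 + -1 = 8) = -1 (attained at k = 1)
  C[0][2] = min over k of (A[0][0] + B[0][2] = 9 + -5 = 4, A[0][1] + B[1][2] = -3 + 2 = -1, A[0][2] + B[2][2] = 9 + 6 = 15) = -1 (attained at k = 1)
  C[1][0] = min over k of (A[1][0] + B[0][0] = 7 + -4 = 3, A[1][1] + B[1][0] = 5 + 3 = 8, A[1][2] + B[2][0] = -1 + 2 = 1) = 1 (attained at k = 2)
  C[1][1] = min over k of (A[1][0] + B[0][1] = 7 + 9 = 16, A[1][1] + B[1][1] = 5 + 2 = 7, A[1][2] + B[2][1] = -1 + -1 = -2) = -2 (attained at k = 2)
  C[1][2] = min over k of (A[1][0] + B[0][2] = 7 + -5 = 2, A[1][1] + B[1][2] = 5 + 2 = 7, A[1][2] + B[2][2] = -1 + 6 = 5) = 2 (attained at k = 0)
  C[2][0] = min over k of (A[2][0] + B[0][0] = 2 + -4 = -2, A[2][1] + B[1][0] = -3 + 3 = 0, A[2][2] + B[2][0] = 8 + 2 = 10) = -2 (attained at k = 0)
  C[2][1] = min over k of (A[2][0] + B[0][1] = 2 + 9 = 11, A[2][1] + B[1][1] = -3 + 2 = -1, A[2][2] + B[2][1] = 8 + -1 = 7) = -1 (attained at k = 1)
  C[2][2] = min over k of (A[2][0] + B[0][2] = 2 + -5 = -3, A[2][1] + B[1][2] = -3 + 2 = -1, A[2][2] + B[2][2] = 8 + 6 = 14) = -3 (attained at k = 0)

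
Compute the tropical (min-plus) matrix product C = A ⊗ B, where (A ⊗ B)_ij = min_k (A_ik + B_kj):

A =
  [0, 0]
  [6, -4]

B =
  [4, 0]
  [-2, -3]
A ⊗ B =
  [-2, -3]
  [-6, -7]

Apply the min-plus product entry-by-entry:
  C[0][0] = min over k of (A[0][0] + B[0][0] = 0 + 4 = 4, A[0][1] + B[1][0] = 0 + -2 = -2) = -2 (attained at k = 1)
  C[0][1] = min over k of (A[0][0] + B[0][1] = 0 + 0 = 0, A[0][1] + B[1][1] = 0 + -3 = -3) = -3 (attained at k = 1)
  C[1][0] = min over k of (A[1][0] + B[0][0] = 6 + 4 = 10, A[1][1] + B[1][0] = -4 + -2 = -6) = -6 (attained at k = 1)
  C[1][1] = min over k of (A[1][0] + B[0][1] = 6 + 0 = 6, A[1][1] + B[1][1] = -4 + -3 = -7) = -7 (attained at k = 1)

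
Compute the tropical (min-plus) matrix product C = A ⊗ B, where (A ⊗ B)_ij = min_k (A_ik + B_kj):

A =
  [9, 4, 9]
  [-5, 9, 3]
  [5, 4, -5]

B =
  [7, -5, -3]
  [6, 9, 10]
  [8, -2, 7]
A ⊗ B =
  [10, 4, 6]
  [2, -10, -8]
  [3, -7, 2]

Apply the min-plus product entry-by-entry:
  C[0][0] = min over k of (A[0][0] + B[0][0] = 9 + 7 = 16, A[0][1] + B[1][0] = 4 + 6 = 10, A[0][2] + B[2][0] = 9 + 8 = 17) = 10 (attained at k = 1)
  C[0][1] = min over k of (A[0][0] + B[0][1] = 9 + -5 = 4, A[0][1] + B[1][1] = 4 + 9 = 13, A[0][2] + B[2][1] = 9 + -2 = 7) = 4 (attained at k = 0)
  C[0][2] = min over k of (A[0][0] + B[0][2] = 9 + -3 = 6, A[0][1] + B[1][2] = 4 + 10 = 14, A[0][2] + B[2][2] = 9 + 7 = 16) = 6 (attained at k = 0)
  C[1][0] = min over k of (A[1][0] + B[0][0] = -5 + 7 = 2, A[1][1] + B[1][0] = 9 + 6 = 15, A[1][2] + B[2][0] = 3 + 8 = 11) = 2 (attained at k = 0)
  C[1][1] = min over k of (A[1][0] + B[0][1] = -5 + -5 = -10, A[1][1] + B[1][1] = 9 + 9 = 18, A[1][2] + B[2][1] = 3 + -2 = 1) = -10 (attained at k = 0)
  C[1][2] = min over k of (A[1][0] + B[0][2] = -5 + -3 = -8, A[1][1] + B[1][2] = 9 + 10 = 19, A[1][2] + B[2][2] = 3 + 7 = 10) = -8 (attained at k = 0)
  C[2][0] = min over k of (A[2][0] + B[0][0] = 5 + 7 = 12, A[2][1] + B[1][0] = 4 + 6 = 10, A[2][2] + B[2][0] = -5 + 8 = 3) = 3 (attained at k = 2)
  C[2][1] = min over k of (A[2][0] + B[0][1] = 5 + -5 = 0, A[2][1] + B[1][1] = 4 + 9 = 13, A[2][2] + B[2][1] = -5 + -2 = -7) = -7 (attained at k = 2)
  C[2][2] = min over k of (A[2][0] + B[0][2] = 5 + -3 = 2, A[2][1] + B[1][2] = 4 + 10 = 14, A[2][2] + B[2][2] = -5 + 7 = 2) = 2 (attained at k = 0)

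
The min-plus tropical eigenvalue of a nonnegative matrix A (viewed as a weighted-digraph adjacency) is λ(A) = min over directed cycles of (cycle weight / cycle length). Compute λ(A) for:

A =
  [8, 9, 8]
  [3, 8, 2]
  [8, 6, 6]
λ(A) = 4

Enumerate directed cycles and compute their means (weight / length). Sample:
  cycle 0 → 0: weight = 8, length = 1, mean = 8/1 ≈ 8.000
  cycle 1 → 1: weight = 8, length = 1, mean = 8/1 ≈ 8.000
  cycle 2 → 2: weight = 6, length = 1, mean = 6/1 ≈ 6.000
  cycle 0 → 1 → 0: weight = 12, length = 2, mean = 12/2 ≈ 6.000
  cycle 0 → 2 → 0: weight = 16, length = 2, mean = 16/2 ≈ 8.000
  cycle 1 → 0 → 1: weight = 12, length = 2, mean = 12/2 ≈ 6.000
Minimum mean = 4.000, attained e.g. along the cycle 1 → 2 → 1 with weight 8 and length 2. So λ(A) = 8/2 = 4.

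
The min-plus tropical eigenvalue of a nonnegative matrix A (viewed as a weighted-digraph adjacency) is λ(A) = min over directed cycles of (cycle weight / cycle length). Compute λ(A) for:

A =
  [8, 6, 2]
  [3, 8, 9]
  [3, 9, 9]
λ(A) = 5/2

Enumerate directed cycles and compute their means (weight / length). Sample:
  cycle 0 → 0: weight = 8, length = 1, mean = 8/1 ≈ 8.000
  cycle 1 → 1: weight = 8, length = 1, mean = 8/1 ≈ 8.000
  cycle 2 → 2: weight = 9, length = 1, mean = 9/1 ≈ 9.000
  cycle 0 → 1 → 0: weight = 9, length = 2, mean = 9/2 ≈ 4.500
  cycle 0 → 2 → 0: weight = 5, length = 2, mean = 5/2 ≈ 2.500
  cycle 1 → 0 → 1: weight = 9, length = 2, mean = 9/2 ≈ 4.500
Minimum mean = 2.500, attained e.g. along the cycle 0 → 2 → 0 with weight 5 and length 2. So λ(A) = 5/2 = 5/2.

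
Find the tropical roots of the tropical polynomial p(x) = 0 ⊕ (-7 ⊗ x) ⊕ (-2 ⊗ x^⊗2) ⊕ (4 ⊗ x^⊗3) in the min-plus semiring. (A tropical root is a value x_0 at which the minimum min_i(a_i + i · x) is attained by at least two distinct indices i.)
Roots: {-6, -5, 7}

Each tropical root is a break point of the lower envelope of the lines y = a_i + i · x (there are 4 lines, with slopes 0, 1, ..., 3). Only the lines that attain the minimum somewhere contribute to roots; other lines are dominated. Here the surviving (envelope) indices are i = 3, i = 2, i = 1, i = 0.
Intersections between consecutive envelope lines give the roots: for adjacent envelope indices i < j the intersection is x = (a_i − a_j) / (j − i). Reading off the sorted break points: {-6, -5, 7}.
Verification: at each break x_0, at least two indices attain the minimum of min_i(a_i + i · x_0).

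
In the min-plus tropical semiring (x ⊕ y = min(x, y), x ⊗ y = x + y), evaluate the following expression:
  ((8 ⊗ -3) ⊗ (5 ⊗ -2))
((8 ⊗ -3) ⊗ (5 ⊗ -2)) = 8

Expand innermost to outermost. Recall ⊕ takes the minimum of its arguments and ⊗ takes their sum. Working out the expression ((8 ⊗ -3) ⊗ (5 ⊗ -2)) gives 8.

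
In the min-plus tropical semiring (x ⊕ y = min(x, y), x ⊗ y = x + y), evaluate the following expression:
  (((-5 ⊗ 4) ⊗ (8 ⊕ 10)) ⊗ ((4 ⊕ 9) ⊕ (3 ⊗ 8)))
(((-5 ⊗ 4) ⊗ (8 ⊕ 10)) ⊗ ((4 ⊕ 9) ⊕ (3 ⊗ 8))) = 11

Expand innermost to outermost. Recall ⊕ takes the minimum of its arguments and ⊗ takes their sum. Working out the expression (((-5 ⊗ 4) ⊗ (8 ⊕ 10)) ⊗ ((4 ⊕ 9) ⊕ (3 ⊗ 8))) gives 11.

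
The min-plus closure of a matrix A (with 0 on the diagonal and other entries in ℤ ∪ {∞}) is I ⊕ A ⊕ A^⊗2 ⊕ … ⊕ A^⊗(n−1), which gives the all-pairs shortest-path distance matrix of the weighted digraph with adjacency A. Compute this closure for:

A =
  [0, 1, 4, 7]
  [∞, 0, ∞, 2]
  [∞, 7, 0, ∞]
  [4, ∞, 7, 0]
Closure =
  [0, 1, 4, 3]
  [6, 0, 9, 2]
  [13, 7, 0, 9]
  [4, 5, 7, 0]

This is the Floyd-Warshall all-pairs shortest-path computation. For each intermediate vertex k = 0, 1, …, 3, update dist[i][j] ← min(dist[i][j], dist[i][k] + dist[k][j]). The final matrix gives, for each (i, j), the minimum total weight of any directed path from i to j (possibly empty when i = j).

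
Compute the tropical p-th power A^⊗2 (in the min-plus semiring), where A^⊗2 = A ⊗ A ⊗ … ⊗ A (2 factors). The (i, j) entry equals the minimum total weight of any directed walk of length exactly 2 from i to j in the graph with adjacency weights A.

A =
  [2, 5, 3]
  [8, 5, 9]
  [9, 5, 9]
A^⊗2 =
  [4, 7, 5]
  [10, 10, 11]
  [11, 10, 12]

Each entry (A^⊗2)_ij equals the minimum over all length-2 walks i = v_0 → v_1 → … → v_2 = j of Σ_t A[v_t][v_{t+1}]. For example, for (i, j) = (0, 2) we minimise over 3 possible intermediate vertex sequences; the minimum is 5, attained along the walk 0 → 0 → 2.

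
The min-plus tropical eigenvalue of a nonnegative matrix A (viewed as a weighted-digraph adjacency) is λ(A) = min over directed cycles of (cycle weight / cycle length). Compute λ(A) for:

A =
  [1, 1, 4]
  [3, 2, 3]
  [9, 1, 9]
λ(A) = 1

Enumerate directed cycles and compute their means (weight / length). Sample:
  cycle 0 → 0: weight = 1, length = 1, mean = 1/1 ≈ 1.000
  cycle 1 → 1: weight = 2, length = 1, mean = 2/1 ≈ 2.000
  cycle 2 → 2: weight = 9, length = 1, mean = 9/1 ≈ 9.000
  cycle 0 → 1 → 0: weight = 4, length = 2, mean = 4/2 ≈ 2.000
  cycle 0 → 2 → 0: weight = 13, length = 2, mean = 13/2 ≈ 6.500
  cycle 1 → 0 → 1: weight = 4, length = 2, mean = 4/2 ≈ 2.000
Minimum mean = 1.000, attained e.g. along the cycle 0 → 0 with weight 1 and length 1. So λ(A) = 1/1 = 1.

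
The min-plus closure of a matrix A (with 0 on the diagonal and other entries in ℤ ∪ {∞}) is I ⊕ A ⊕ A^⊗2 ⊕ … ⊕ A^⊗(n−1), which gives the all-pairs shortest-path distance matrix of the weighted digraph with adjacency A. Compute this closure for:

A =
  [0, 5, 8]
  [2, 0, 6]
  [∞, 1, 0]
Closure =
  [0, 5, 8]
  [2, 0, 6]
  [3, 1, 0]

This is the Floyd-Warshall all-pairs shortest-path computation. For each intermediate vertex k = 0, 1, …, 2, update dist[i][j] ← min(dist[i][j], dist[i][k] + dist[k][j]). The final matrix gives, for each (i, j), the minimum total weight of any directed path from i to j (possibly empty when i = j).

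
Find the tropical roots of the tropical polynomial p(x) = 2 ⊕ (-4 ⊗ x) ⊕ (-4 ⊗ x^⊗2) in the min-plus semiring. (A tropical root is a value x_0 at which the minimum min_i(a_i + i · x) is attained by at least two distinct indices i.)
Roots: {0, 6}

Each tropical root is a break point of the lower envelope of the lines y = a_i + i · x (there are 3 lines, with slopes 0, 1, ..., 2). Only the lines that attain the minimum somewhere contribute to roots; other lines are dominated. Here the surviving (envelope) indices are i = 2, i = 1, i = 0.
Intersections between consecutive envelope lines give the roots: for adjacent envelope indices i < j the intersection is x = (a_i − a_j) / (j − i). Reading off the sorted break points: {0, 6}.
Verification: at each break x_0, at least two indices attain the minimum of min_i(a_i + i · x_0).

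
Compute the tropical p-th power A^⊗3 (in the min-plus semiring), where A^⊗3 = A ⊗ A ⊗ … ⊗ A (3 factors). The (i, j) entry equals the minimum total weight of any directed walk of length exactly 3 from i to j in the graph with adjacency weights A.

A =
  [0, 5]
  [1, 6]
A^⊗3 =
  [0, 5]
  [1, 6]

Each entry (A^⊗3)_ij equals the minimum over all length-3 walks i = v_0 → v_1 → … → v_3 = j of Σ_t A[v_t][v_{t+1}]. For example, for (i, j) = (0, 1) we minimise over 4 possible intermediate vertex sequences; the minimum is 5, attained along the walk 0 → 0 → 0 → 1.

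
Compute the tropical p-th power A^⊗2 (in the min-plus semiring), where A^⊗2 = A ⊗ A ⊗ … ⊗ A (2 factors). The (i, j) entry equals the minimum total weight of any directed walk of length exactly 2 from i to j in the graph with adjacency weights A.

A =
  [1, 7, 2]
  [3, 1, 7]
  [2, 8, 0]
A^⊗2 =
  [2, 8, 2]
  [4, 2, 5]
  [2, 8, 0]

Each entry (A^⊗2)_ij equals the minimum over all length-2 walks i = v_0 → v_1 → … → v_2 = j of Σ_t A[v_t][v_{t+1}]. For example, for (i, j) = (0, 2) we minimise over 3 possible intermediate vertex sequences; the minimum is 2, attained along the walk 0 → 2 → 2.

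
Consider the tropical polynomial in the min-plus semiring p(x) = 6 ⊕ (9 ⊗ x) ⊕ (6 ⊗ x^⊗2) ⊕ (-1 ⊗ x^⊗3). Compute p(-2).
p(-2) = -7

A tropical monomial a ⊗ x^⊗i evaluates to a + i · x. Evaluating each term at x = -2:
  Term 0 contributes 6 + 0 · -2 = 6
  Term 1 contributes 9 + 1 · -2 = 7
  Term 2 contributes 6 + 2 · -2 = 2
  Term 3 contributes -1 + 3 · -2 = -7
p(-2) = ⊕ of these = min[6, 7, 2, -7] = -7.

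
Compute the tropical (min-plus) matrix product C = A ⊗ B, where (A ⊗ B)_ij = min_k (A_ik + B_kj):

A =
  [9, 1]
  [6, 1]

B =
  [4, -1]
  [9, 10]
A ⊗ B =
  [10, 8]
  [10, 5]

Apply the min-plus product entry-by-entry:
  C[0][0] = min over k of (A[0][0] + B[0][0] = 9 + 4 = 13, A[0][1] + B[1][0] = 1 + 9 = 10) = 10 (attained at k = 1)
  C[0][1] = min over k of (A[0][0] + B[0][1] = 9 + -1 = 8, A[0][1] + B[1][1] = 1 + 10 = 11) = 8 (attained at k = 0)
  C[1][0] = min over k of (A[1][0] + B[0][0] = 6 + 4 = 10, A[1][1] + B[1][0] = 1 + 9 = 10) = 10 (attained at k = 0)
  C[1][1] = min over k of (A[1][0] + B[0][1] = 6 + -1 = 5, A[1][1] + B[1][1] = 1 + 10 = 11) = 5 (attained at k = 0)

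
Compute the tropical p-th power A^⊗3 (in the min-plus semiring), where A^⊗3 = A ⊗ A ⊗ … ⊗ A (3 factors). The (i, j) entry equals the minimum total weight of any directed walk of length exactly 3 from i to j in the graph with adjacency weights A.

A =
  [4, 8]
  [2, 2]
A^⊗3 =
  [12, 12]
  [6, 6]

Each entry (A^⊗3)_ij equals the minimum over all length-3 walks i = v_0 → v_1 → … → v_3 = j of Σ_t A[v_t][v_{t+1}]. For example, for (i, j) = (0, 1) we minimise over 4 possible intermediate vertex sequences; the minimum is 12, attained along the walk 0 → 1 → 1 → 1.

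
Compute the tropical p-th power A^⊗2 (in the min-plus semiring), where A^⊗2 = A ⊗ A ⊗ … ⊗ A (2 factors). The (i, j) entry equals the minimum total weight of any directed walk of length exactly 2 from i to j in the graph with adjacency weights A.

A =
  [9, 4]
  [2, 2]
A^⊗2 =
  [6, 6]
  [4, 4]

Each entry (A^⊗2)_ij equals the minimum over all length-2 walks i = v_0 → v_1 → … → v_2 = j of Σ_t A[v_t][v_{t+1}]. For example, for (i, j) = (0, 1) we minimise over 2 possible intermediate vertex sequences; the minimum is 6, attained along the walk 0 → 1 → 1.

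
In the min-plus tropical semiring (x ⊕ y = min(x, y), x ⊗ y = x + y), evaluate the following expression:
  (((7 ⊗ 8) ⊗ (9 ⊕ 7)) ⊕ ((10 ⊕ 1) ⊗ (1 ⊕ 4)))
(((7 ⊗ 8) ⊗ (9 ⊕ 7)) ⊕ ((10 ⊕ 1) ⊗ (1 ⊕ 4))) = 2

Expand innermost to outermost. Recall ⊕ takes the minimum of its arguments and ⊗ takes their sum. Working out the expression (((7 ⊗ 8) ⊗ (9 ⊕ 7)) ⊕ ((10 ⊕ 1) ⊗ (1 ⊕ 4))) gives 2.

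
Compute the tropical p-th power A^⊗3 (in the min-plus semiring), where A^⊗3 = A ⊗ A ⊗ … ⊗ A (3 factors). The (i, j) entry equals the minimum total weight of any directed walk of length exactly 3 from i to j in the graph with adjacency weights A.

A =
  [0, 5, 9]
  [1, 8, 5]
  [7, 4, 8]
A^⊗3 =
  [0, 5, 9]
  [1, 6, 10]
  [5, 10, 14]

Each entry (A^⊗3)_ij equals the minimum over all length-3 walks i = v_0 → v_1 → … → v_3 = j of Σ_t A[v_t][v_{t+1}]. For example, for (i, j) = (0, 2) we minimise over 9 possible intermediate vertex sequences; the minimum is 9, attained along the walk 0 → 0 → 0 → 2.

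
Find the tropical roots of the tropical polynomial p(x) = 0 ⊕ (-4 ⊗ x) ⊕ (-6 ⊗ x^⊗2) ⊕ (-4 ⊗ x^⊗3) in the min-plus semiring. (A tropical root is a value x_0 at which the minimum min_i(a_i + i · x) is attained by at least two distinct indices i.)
Roots: {-2, 2, 4}

Each tropical root is a break point of the lower envelope of the lines y = a_i + i · x (there are 4 lines, with slopes 0, 1, ..., 3). Only the lines that attain the minimum somewhere contribute to roots; other lines are dominated. Here the surviving (envelope) indices are i = 3, i = 2, i = 1, i = 0.
Intersections between consecutive envelope lines give the roots: for adjacent envelope indices i < j the intersection is x = (a_i − a_j) / (j − i). Reading off the sorted break points: {-2, 2, 4}.
Verification: at each break x_0, at least two indices attain the minimum of min_i(a_i + i · x_0).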